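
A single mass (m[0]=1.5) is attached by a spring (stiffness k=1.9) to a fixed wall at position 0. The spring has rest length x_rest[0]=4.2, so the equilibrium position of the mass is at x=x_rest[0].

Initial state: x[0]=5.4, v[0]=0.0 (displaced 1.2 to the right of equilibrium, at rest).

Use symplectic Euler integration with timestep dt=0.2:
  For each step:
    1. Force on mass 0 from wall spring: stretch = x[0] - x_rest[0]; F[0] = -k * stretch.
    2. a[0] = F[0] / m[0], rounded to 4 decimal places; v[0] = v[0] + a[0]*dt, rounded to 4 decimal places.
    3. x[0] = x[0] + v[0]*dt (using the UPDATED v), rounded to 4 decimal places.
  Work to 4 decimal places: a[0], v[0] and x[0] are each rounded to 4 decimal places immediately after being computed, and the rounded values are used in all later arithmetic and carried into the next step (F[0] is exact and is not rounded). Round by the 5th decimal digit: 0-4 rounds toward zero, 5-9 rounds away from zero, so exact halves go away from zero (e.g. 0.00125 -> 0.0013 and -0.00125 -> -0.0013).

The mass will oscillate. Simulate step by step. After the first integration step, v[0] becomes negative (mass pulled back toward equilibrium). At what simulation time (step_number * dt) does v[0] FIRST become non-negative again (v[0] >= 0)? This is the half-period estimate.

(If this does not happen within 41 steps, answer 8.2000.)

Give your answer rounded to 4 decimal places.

Answer: 2.8000

Derivation:
Step 0: x=[5.4000] v=[0.0000]
Step 1: x=[5.3392] v=[-0.3040]
Step 2: x=[5.2207] v=[-0.5926]
Step 3: x=[5.0505] v=[-0.8512]
Step 4: x=[4.8372] v=[-1.0667]
Step 5: x=[4.5916] v=[-1.2281]
Step 6: x=[4.3261] v=[-1.3273]
Step 7: x=[4.0543] v=[-1.3592]
Step 8: x=[3.7898] v=[-1.3223]
Step 9: x=[3.5461] v=[-1.2184]
Step 10: x=[3.3356] v=[-1.0527]
Step 11: x=[3.1689] v=[-0.8337]
Step 12: x=[3.0544] v=[-0.5725]
Step 13: x=[2.9979] v=[-0.2823]
Step 14: x=[3.0023] v=[0.0222]
First v>=0 after going negative at step 14, time=2.8000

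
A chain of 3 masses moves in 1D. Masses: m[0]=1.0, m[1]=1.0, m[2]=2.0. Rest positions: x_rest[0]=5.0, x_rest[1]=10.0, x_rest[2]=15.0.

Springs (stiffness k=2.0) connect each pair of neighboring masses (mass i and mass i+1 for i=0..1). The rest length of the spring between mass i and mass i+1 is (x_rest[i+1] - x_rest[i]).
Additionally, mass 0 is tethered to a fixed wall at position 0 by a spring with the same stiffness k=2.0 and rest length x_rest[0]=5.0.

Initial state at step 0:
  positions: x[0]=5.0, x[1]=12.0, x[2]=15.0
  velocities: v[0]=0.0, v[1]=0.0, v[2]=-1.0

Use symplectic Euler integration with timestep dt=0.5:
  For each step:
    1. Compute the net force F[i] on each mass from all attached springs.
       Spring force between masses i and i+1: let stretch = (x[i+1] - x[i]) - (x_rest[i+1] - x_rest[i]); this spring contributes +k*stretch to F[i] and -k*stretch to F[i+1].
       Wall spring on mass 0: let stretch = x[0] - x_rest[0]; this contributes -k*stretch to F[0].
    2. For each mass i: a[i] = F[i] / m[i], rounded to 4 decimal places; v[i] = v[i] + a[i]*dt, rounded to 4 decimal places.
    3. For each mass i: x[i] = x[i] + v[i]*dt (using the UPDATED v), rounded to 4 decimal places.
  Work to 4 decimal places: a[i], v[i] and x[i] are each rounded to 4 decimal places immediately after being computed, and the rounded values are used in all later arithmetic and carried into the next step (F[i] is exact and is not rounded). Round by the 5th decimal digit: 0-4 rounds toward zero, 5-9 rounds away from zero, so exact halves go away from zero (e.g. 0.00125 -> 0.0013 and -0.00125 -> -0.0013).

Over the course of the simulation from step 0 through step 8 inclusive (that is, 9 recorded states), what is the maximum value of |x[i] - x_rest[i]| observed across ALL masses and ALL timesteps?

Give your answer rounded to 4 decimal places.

Answer: 2.2500

Derivation:
Step 0: x=[5.0000 12.0000 15.0000] v=[0.0000 0.0000 -1.0000]
Step 1: x=[6.0000 10.0000 15.0000] v=[2.0000 -4.0000 0.0000]
Step 2: x=[6.0000 8.5000 15.0000] v=[0.0000 -3.0000 0.0000]
Step 3: x=[4.2500 9.0000 14.6250] v=[-3.5000 1.0000 -0.7500]
Step 4: x=[2.7500 9.9375 14.0938] v=[-3.0000 1.8750 -1.0625]
Step 5: x=[3.4688 9.3594 13.7735] v=[1.4375 -1.1562 -0.6407]
Step 6: x=[5.3985 8.0431 13.5996] v=[3.8593 -2.6327 -0.3478]
Step 7: x=[5.9512 8.1827 13.2866] v=[1.1054 0.2792 -0.6261]
Step 8: x=[4.6441 9.7585 12.9476] v=[-2.6143 3.1516 -0.6781]
Max displacement = 2.2500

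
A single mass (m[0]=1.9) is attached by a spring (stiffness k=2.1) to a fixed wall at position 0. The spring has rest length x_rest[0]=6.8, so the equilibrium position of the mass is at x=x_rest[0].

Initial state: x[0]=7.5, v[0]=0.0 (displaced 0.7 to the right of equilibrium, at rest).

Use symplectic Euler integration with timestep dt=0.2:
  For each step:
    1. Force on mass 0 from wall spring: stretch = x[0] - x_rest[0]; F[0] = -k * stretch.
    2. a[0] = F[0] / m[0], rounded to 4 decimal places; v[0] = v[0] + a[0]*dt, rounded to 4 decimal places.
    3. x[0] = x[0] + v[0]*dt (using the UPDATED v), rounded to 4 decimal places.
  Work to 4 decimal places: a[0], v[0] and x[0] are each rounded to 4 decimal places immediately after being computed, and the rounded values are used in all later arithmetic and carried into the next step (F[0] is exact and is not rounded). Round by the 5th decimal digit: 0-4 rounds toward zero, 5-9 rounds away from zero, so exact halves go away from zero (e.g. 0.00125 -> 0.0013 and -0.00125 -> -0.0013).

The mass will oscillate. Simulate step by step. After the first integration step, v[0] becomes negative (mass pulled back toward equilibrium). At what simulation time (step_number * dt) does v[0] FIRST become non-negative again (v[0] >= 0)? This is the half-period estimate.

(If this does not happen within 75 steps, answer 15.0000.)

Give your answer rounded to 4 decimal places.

Step 0: x=[7.5000] v=[0.0000]
Step 1: x=[7.4691] v=[-0.1547]
Step 2: x=[7.4086] v=[-0.3026]
Step 3: x=[7.3212] v=[-0.4371]
Step 4: x=[7.2107] v=[-0.5523]
Step 5: x=[7.0821] v=[-0.6431]
Step 6: x=[6.9410] v=[-0.7055]
Step 7: x=[6.7937] v=[-0.7367]
Step 8: x=[6.6466] v=[-0.7353]
Step 9: x=[6.5063] v=[-0.7014]
Step 10: x=[6.3790] v=[-0.6365]
Step 11: x=[6.2703] v=[-0.5434]
Step 12: x=[6.1850] v=[-0.4263]
Step 13: x=[6.1269] v=[-0.2904]
Step 14: x=[6.0986] v=[-0.1416]
Step 15: x=[6.1013] v=[0.0134]
First v>=0 after going negative at step 15, time=3.0000

Answer: 3.0000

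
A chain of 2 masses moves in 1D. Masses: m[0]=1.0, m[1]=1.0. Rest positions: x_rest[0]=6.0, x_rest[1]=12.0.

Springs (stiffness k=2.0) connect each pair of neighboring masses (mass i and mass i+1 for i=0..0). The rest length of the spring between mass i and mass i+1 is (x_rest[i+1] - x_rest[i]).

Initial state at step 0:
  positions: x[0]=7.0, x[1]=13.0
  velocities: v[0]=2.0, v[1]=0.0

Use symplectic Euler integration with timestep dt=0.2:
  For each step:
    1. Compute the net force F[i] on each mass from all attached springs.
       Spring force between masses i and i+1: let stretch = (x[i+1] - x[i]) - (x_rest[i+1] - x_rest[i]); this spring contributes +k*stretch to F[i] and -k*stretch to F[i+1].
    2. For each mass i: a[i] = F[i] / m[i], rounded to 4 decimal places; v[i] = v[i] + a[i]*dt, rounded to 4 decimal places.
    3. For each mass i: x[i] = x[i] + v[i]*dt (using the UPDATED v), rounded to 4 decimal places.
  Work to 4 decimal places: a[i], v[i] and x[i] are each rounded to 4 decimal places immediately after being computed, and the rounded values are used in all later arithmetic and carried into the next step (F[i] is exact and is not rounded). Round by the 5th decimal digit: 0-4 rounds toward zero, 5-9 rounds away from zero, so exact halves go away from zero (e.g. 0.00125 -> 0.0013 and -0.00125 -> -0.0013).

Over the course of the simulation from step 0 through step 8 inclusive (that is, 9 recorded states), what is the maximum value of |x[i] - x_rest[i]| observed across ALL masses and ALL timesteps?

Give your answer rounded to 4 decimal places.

Answer: 2.6408

Derivation:
Step 0: x=[7.0000 13.0000] v=[2.0000 0.0000]
Step 1: x=[7.4000 13.0000] v=[2.0000 0.0000]
Step 2: x=[7.7680 13.0320] v=[1.8400 0.1600]
Step 3: x=[8.0771 13.1229] v=[1.5456 0.4544]
Step 4: x=[8.3099 13.2901] v=[1.1639 0.8361]
Step 5: x=[8.4611 13.5389] v=[0.7560 1.2440]
Step 6: x=[8.5385 13.8615] v=[0.3871 1.6129]
Step 7: x=[8.5618 14.2382] v=[0.1163 1.8837]
Step 8: x=[8.5592 14.6408] v=[-0.0131 2.0131]
Max displacement = 2.6408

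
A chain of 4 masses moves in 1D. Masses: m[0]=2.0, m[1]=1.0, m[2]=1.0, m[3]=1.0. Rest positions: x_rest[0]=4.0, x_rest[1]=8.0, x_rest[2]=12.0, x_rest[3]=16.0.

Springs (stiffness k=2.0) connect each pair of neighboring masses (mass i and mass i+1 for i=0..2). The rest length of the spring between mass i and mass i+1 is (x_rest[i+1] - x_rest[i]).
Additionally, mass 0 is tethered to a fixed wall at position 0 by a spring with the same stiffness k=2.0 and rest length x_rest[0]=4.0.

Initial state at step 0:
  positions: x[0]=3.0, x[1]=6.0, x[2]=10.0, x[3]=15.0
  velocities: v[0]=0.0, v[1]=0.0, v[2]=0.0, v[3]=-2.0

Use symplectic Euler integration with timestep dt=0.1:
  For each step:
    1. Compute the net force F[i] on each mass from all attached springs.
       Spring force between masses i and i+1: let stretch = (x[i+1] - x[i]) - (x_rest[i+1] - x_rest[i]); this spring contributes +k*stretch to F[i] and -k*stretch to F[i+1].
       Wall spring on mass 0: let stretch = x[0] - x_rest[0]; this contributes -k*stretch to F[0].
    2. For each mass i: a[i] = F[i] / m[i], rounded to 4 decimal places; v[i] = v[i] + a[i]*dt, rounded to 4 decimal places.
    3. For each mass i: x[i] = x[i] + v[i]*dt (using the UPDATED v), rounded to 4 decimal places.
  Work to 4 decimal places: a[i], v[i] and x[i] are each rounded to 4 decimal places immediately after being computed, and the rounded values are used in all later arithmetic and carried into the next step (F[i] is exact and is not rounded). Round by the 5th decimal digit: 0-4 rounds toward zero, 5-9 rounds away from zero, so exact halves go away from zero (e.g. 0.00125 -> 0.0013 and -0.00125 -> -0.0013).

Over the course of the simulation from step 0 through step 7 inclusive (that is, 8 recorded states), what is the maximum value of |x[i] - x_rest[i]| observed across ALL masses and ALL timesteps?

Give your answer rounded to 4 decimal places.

Answer: 2.6609

Derivation:
Step 0: x=[3.0000 6.0000 10.0000 15.0000] v=[0.0000 0.0000 0.0000 -2.0000]
Step 1: x=[3.0000 6.0200 10.0200 14.7800] v=[0.0000 0.2000 0.2000 -2.2000]
Step 2: x=[3.0002 6.0596 10.0552 14.5448] v=[0.0020 0.3960 0.3520 -2.3520]
Step 3: x=[3.0010 6.1179 10.1003 14.2998] v=[0.0079 0.5832 0.4508 -2.4499]
Step 4: x=[3.0030 6.1935 10.1497 14.0508] v=[0.0195 0.7563 0.4942 -2.4898]
Step 5: x=[3.0068 6.2844 10.1980 13.8038] v=[0.0383 0.9094 0.4832 -2.4700]
Step 6: x=[3.0133 6.3881 10.2402 13.5647] v=[0.0654 1.0366 0.4216 -2.3912]
Step 7: x=[3.0235 6.5013 10.2718 13.3391] v=[0.1016 1.1321 0.3161 -2.2561]
Max displacement = 2.6609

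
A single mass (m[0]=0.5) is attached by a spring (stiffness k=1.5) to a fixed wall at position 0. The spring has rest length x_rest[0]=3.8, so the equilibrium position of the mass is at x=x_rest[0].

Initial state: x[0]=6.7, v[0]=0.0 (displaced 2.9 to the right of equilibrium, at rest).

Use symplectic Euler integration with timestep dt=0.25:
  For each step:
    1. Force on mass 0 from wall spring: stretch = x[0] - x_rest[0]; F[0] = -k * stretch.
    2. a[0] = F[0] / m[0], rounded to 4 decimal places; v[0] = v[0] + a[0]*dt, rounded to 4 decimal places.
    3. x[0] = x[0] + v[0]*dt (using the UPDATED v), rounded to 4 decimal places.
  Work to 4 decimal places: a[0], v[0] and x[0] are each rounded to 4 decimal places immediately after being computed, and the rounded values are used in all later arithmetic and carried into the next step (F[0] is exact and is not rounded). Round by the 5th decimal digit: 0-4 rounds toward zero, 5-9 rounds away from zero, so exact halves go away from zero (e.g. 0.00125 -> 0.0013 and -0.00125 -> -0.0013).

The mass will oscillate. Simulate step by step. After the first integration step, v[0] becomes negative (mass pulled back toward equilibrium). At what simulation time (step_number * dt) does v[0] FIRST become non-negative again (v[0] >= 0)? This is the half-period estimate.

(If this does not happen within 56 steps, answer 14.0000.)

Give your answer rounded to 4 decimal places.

Answer: 2.0000

Derivation:
Step 0: x=[6.7000] v=[0.0000]
Step 1: x=[6.1563] v=[-2.1750]
Step 2: x=[5.1708] v=[-3.9422]
Step 3: x=[3.9282] v=[-4.9703]
Step 4: x=[2.6616] v=[-5.0665]
Step 5: x=[1.6084] v=[-4.2127]
Step 6: x=[0.9662] v=[-2.5690]
Step 7: x=[0.8553] v=[-0.4437]
Step 8: x=[1.2965] v=[1.7648]
First v>=0 after going negative at step 8, time=2.0000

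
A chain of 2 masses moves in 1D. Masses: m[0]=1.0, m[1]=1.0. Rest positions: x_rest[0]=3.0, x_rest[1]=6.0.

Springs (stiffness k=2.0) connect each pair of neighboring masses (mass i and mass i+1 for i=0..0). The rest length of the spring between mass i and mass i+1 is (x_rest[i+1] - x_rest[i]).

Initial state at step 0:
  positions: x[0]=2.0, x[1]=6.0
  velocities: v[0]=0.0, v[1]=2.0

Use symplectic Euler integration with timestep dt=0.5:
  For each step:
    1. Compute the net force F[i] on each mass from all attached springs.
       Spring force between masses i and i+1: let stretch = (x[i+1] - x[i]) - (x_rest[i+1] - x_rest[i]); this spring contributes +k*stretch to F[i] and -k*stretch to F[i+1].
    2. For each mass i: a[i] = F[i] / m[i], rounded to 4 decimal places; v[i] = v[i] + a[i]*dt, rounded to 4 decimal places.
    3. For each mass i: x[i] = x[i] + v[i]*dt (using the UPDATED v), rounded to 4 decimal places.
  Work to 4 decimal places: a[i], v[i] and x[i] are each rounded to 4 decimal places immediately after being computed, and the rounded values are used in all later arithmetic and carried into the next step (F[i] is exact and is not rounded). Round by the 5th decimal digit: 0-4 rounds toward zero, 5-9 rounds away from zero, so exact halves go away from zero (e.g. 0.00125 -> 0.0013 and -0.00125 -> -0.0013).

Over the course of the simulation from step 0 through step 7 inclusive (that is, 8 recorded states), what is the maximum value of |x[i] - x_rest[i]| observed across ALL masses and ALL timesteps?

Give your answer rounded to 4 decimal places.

Answer: 3.5000

Derivation:
Step 0: x=[2.0000 6.0000] v=[0.0000 2.0000]
Step 1: x=[2.5000 6.5000] v=[1.0000 1.0000]
Step 2: x=[3.5000 6.5000] v=[2.0000 0.0000]
Step 3: x=[4.5000 6.5000] v=[2.0000 0.0000]
Step 4: x=[5.0000 7.0000] v=[1.0000 1.0000]
Step 5: x=[5.0000 8.0000] v=[0.0000 2.0000]
Step 6: x=[5.0000 9.0000] v=[0.0000 2.0000]
Step 7: x=[5.5000 9.5000] v=[1.0000 1.0000]
Max displacement = 3.5000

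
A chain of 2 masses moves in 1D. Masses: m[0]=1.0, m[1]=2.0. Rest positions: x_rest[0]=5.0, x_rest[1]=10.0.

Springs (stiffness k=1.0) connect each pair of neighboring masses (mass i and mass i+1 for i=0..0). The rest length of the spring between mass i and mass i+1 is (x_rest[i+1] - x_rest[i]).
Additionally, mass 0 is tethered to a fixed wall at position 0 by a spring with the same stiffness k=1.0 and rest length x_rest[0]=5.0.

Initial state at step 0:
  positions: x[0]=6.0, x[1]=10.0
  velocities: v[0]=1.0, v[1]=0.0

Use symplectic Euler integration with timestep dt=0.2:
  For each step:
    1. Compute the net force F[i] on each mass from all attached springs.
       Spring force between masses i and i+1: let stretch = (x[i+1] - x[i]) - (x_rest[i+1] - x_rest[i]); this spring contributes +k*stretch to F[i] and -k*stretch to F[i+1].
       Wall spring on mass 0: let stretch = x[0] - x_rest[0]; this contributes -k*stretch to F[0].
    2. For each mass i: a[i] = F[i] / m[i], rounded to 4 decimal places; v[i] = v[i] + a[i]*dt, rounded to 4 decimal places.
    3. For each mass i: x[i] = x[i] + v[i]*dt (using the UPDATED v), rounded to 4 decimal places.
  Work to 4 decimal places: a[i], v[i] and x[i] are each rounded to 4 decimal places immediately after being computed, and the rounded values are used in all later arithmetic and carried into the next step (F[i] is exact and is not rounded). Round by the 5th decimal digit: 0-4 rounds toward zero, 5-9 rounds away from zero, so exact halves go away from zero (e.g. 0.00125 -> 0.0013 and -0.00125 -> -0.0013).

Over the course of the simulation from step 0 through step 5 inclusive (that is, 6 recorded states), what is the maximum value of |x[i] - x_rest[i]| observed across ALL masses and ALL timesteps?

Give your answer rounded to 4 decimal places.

Answer: 1.1512

Derivation:
Step 0: x=[6.0000 10.0000] v=[1.0000 0.0000]
Step 1: x=[6.1200 10.0200] v=[0.6000 0.1000]
Step 2: x=[6.1512 10.0620] v=[0.1560 0.2100]
Step 3: x=[6.0928 10.1258] v=[-0.2921 0.3189]
Step 4: x=[5.9520 10.2089] v=[-0.7041 0.4156]
Step 5: x=[5.7434 10.3069] v=[-1.0431 0.4899]
Max displacement = 1.1512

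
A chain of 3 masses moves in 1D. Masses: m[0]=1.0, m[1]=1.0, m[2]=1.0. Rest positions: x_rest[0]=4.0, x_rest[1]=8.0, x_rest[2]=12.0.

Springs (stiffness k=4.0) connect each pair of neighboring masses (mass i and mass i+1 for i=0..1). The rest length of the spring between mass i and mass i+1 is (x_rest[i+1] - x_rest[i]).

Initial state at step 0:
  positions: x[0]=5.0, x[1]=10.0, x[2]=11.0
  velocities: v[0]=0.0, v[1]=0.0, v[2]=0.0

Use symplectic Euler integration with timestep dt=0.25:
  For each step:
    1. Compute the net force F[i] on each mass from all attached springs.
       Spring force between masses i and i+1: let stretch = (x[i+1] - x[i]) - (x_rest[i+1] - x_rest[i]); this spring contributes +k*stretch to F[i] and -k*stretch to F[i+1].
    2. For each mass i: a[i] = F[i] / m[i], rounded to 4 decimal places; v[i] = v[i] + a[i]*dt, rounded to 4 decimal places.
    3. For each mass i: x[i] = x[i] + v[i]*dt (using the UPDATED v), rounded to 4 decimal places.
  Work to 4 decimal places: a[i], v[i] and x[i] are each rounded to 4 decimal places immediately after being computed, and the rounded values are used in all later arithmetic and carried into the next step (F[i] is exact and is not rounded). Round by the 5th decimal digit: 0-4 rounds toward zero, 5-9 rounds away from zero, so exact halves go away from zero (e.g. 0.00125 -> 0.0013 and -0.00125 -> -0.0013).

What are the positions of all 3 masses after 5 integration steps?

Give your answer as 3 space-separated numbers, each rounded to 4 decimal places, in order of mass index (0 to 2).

Answer: 3.5439 8.9805 13.4756

Derivation:
Step 0: x=[5.0000 10.0000 11.0000] v=[0.0000 0.0000 0.0000]
Step 1: x=[5.2500 9.0000 11.7500] v=[1.0000 -4.0000 3.0000]
Step 2: x=[5.4375 7.7500 12.8125] v=[0.7500 -5.0000 4.2500]
Step 3: x=[5.2031 7.1875 13.6094] v=[-0.9375 -2.2500 3.1875]
Step 4: x=[4.4648 7.7344 13.8008] v=[-2.9531 2.1875 0.7656]
Step 5: x=[3.5439 8.9805 13.4756] v=[-3.6835 4.9843 -1.3008]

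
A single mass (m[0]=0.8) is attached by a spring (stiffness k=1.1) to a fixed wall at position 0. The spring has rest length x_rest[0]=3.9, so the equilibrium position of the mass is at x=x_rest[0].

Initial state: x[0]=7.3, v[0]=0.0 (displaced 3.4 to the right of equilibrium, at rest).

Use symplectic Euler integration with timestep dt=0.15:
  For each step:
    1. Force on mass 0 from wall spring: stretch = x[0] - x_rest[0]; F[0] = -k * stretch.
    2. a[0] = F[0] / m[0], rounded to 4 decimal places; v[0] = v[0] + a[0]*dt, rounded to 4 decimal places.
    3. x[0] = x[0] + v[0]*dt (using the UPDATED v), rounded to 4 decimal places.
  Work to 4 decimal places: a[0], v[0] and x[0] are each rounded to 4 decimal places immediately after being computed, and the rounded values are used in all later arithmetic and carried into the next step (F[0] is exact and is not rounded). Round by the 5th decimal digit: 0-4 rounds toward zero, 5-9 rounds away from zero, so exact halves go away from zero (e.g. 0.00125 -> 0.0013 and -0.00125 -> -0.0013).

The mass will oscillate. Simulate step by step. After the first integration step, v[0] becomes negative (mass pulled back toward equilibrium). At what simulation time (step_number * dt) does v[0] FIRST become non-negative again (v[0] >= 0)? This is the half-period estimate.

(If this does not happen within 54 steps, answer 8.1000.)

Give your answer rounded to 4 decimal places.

Step 0: x=[7.3000] v=[0.0000]
Step 1: x=[7.1948] v=[-0.7013]
Step 2: x=[6.9877] v=[-1.3809]
Step 3: x=[6.6850] v=[-2.0177]
Step 4: x=[6.2962] v=[-2.5921]
Step 5: x=[5.8333] v=[-3.0863]
Step 6: x=[5.3106] v=[-3.4850]
Step 7: x=[4.7442] v=[-3.7759]
Step 8: x=[4.1517] v=[-3.9500]
Step 9: x=[3.5514] v=[-4.0019]
Step 10: x=[2.9619] v=[-3.9300]
Step 11: x=[2.4014] v=[-3.7365]
Step 12: x=[1.8873] v=[-3.4274]
Step 13: x=[1.4355] v=[-3.0123]
Step 14: x=[1.0599] v=[-2.5040]
Step 15: x=[0.7722] v=[-1.9182]
Step 16: x=[0.5812] v=[-1.2731]
Step 17: x=[0.4929] v=[-0.5886]
Step 18: x=[0.5100] v=[0.1141]
First v>=0 after going negative at step 18, time=2.7000

Answer: 2.7000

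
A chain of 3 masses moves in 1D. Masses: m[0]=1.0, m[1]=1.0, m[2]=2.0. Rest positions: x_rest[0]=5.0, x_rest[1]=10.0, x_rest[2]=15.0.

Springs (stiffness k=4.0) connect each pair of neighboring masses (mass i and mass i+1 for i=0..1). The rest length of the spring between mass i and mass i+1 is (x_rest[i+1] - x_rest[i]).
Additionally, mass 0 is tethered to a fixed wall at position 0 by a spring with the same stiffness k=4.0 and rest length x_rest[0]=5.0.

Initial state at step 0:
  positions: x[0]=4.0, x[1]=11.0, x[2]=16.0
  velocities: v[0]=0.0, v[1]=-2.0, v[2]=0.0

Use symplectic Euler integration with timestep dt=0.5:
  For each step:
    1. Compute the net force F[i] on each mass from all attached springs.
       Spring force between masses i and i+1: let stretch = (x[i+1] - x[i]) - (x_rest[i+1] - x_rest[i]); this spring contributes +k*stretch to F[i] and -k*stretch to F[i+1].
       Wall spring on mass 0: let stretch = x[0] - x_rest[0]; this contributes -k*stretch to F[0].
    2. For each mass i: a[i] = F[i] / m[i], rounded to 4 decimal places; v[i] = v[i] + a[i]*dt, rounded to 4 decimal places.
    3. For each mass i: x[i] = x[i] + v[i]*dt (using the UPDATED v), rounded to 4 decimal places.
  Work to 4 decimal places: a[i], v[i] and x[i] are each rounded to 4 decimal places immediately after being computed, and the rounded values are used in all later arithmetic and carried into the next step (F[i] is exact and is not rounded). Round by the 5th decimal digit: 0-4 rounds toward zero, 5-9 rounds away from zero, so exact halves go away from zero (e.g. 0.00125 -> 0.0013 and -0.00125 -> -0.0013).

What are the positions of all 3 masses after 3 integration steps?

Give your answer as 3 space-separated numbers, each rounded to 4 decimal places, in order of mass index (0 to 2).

Answer: 5.0000 10.5000 14.2500

Derivation:
Step 0: x=[4.0000 11.0000 16.0000] v=[0.0000 -2.0000 0.0000]
Step 1: x=[7.0000 8.0000 16.0000] v=[6.0000 -6.0000 0.0000]
Step 2: x=[4.0000 12.0000 14.5000] v=[-6.0000 8.0000 -3.0000]
Step 3: x=[5.0000 10.5000 14.2500] v=[2.0000 -3.0000 -0.5000]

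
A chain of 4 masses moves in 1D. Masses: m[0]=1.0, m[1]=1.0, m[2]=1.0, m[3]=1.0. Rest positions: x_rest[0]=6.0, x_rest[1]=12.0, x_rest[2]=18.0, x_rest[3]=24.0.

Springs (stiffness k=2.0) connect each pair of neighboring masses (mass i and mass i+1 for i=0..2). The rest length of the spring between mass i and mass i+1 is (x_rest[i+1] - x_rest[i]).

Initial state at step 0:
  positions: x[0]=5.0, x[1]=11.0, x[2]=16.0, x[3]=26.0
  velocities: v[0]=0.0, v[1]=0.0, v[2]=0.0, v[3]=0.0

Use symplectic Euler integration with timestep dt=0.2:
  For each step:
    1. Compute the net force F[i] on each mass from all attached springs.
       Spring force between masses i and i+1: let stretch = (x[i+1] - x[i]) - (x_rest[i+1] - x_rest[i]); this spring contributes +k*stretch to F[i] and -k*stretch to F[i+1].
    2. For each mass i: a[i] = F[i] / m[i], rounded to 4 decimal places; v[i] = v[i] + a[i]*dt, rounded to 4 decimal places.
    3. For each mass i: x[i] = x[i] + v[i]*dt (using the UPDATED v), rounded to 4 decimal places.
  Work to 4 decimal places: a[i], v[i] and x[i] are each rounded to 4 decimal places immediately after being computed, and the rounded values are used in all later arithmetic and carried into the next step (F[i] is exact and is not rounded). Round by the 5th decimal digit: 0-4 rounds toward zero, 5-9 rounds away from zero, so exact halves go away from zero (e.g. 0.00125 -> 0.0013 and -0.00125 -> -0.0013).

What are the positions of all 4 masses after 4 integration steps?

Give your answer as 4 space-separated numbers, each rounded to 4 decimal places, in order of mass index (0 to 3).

Step 0: x=[5.0000 11.0000 16.0000 26.0000] v=[0.0000 0.0000 0.0000 0.0000]
Step 1: x=[5.0000 10.9200 16.4000 25.6800] v=[0.0000 -0.4000 2.0000 -1.6000]
Step 2: x=[4.9936 10.8048 17.1040 25.0976] v=[-0.0320 -0.5760 3.5200 -2.9120]
Step 3: x=[4.9721 10.7286 17.9436 24.3557] v=[-0.1075 -0.3808 4.1978 -3.7094]
Step 4: x=[4.9311 10.7691 18.7189 23.5809] v=[-0.2049 0.2026 3.8766 -3.8742]

Answer: 4.9311 10.7691 18.7189 23.5809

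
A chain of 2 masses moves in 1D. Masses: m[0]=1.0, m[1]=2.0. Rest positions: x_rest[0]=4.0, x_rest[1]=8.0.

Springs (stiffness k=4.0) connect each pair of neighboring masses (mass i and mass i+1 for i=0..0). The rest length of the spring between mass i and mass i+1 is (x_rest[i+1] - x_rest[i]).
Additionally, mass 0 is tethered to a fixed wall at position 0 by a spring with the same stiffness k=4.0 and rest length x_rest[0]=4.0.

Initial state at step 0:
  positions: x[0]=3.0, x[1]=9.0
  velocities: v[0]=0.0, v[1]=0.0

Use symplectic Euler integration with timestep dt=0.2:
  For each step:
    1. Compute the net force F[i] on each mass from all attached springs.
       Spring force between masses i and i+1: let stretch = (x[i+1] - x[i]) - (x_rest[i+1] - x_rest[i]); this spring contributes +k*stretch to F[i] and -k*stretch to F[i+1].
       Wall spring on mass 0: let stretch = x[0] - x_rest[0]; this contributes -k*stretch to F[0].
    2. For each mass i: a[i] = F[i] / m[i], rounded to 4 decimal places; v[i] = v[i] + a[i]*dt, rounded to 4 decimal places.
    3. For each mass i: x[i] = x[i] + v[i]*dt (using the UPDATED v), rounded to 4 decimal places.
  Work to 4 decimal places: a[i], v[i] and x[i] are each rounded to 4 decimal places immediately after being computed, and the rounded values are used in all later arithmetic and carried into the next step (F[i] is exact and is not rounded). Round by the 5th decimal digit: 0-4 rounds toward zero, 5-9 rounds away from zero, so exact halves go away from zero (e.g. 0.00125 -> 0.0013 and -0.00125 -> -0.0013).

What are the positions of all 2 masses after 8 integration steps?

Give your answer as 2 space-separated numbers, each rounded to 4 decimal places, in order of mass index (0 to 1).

Step 0: x=[3.0000 9.0000] v=[0.0000 0.0000]
Step 1: x=[3.4800 8.8400] v=[2.4000 -0.8000]
Step 2: x=[4.2608 8.5712] v=[3.9040 -1.3440]
Step 3: x=[5.0495 8.2776] v=[3.9437 -1.4682]
Step 4: x=[5.5468 8.0457] v=[2.4866 -1.1594]
Step 5: x=[5.5565 7.9339] v=[0.0483 -0.5590]
Step 6: x=[5.0575 7.9519] v=[-2.4950 0.0900]
Step 7: x=[4.2124 8.0583] v=[-4.2255 0.5322]
Step 8: x=[3.3087 8.1771] v=[-4.5187 0.5938]

Answer: 3.3087 8.1771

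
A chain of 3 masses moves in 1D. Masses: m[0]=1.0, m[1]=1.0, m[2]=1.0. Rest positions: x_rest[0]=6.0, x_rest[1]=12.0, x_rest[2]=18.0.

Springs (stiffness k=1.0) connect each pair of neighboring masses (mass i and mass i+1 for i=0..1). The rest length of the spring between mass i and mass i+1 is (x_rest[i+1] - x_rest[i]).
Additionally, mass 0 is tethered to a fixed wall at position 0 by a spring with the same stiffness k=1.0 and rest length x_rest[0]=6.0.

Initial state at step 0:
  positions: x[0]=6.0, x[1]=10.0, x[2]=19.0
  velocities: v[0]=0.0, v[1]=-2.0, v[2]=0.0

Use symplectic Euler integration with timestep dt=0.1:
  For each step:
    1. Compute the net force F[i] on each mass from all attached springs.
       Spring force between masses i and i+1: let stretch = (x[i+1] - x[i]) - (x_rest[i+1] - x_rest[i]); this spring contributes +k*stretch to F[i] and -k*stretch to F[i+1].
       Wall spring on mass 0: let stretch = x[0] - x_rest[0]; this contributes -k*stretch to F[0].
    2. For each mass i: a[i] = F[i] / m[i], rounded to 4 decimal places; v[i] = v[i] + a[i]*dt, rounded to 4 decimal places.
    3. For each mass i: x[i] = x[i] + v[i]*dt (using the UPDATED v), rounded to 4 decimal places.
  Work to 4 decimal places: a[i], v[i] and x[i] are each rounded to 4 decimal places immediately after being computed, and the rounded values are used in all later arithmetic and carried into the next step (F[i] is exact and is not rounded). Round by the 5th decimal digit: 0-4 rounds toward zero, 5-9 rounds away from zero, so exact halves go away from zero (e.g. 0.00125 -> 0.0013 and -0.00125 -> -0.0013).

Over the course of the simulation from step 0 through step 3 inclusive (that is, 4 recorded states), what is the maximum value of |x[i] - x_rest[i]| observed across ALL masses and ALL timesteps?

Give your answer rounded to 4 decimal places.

Step 0: x=[6.0000 10.0000 19.0000] v=[0.0000 -2.0000 0.0000]
Step 1: x=[5.9800 9.8500 18.9700] v=[-0.2000 -1.5000 -0.3000]
Step 2: x=[5.9389 9.7525 18.9088] v=[-0.4110 -0.9750 -0.6120]
Step 3: x=[5.8766 9.7084 18.8160] v=[-0.6235 -0.4407 -0.9276]
Max displacement = 2.2916

Answer: 2.2916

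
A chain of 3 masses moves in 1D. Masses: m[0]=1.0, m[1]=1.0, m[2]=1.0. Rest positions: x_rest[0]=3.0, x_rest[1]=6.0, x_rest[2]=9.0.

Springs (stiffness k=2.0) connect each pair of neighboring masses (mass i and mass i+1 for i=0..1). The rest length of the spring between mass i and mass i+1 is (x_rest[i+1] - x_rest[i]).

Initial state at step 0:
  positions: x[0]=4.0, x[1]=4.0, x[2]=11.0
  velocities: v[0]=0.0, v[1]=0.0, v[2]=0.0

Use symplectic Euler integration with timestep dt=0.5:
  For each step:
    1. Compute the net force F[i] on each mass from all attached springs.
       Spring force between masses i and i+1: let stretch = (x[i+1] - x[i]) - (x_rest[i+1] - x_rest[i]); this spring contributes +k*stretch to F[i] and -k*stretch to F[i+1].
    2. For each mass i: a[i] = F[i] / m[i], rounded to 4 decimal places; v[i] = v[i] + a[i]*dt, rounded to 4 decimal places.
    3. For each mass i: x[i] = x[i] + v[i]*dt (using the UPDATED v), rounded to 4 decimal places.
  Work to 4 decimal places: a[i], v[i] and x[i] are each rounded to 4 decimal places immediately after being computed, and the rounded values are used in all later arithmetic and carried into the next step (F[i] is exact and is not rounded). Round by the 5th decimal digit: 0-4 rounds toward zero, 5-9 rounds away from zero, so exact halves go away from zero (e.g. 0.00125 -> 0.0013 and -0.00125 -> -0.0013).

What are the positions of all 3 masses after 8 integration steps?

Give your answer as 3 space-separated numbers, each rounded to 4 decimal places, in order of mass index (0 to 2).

Step 0: x=[4.0000 4.0000 11.0000] v=[0.0000 0.0000 0.0000]
Step 1: x=[2.5000 7.5000 9.0000] v=[-3.0000 7.0000 -4.0000]
Step 2: x=[2.0000 9.2500 7.7500] v=[-1.0000 3.5000 -2.5000]
Step 3: x=[3.6250 6.6250 8.7500] v=[3.2500 -5.2500 2.0000]
Step 4: x=[5.2500 3.5625 10.1875] v=[3.2500 -6.1250 2.8750]
Step 5: x=[4.5313 4.6563 9.8125] v=[-1.4375 2.1875 -0.7500]
Step 6: x=[2.3751 8.2657 8.3594] v=[-4.3125 7.2187 -2.9062]
Step 7: x=[1.6642 8.9766 8.3595] v=[-1.4219 1.4218 0.0001]
Step 8: x=[3.1095 5.7228 10.1681] v=[2.8905 -6.5077 3.6172]

Answer: 3.1095 5.7228 10.1681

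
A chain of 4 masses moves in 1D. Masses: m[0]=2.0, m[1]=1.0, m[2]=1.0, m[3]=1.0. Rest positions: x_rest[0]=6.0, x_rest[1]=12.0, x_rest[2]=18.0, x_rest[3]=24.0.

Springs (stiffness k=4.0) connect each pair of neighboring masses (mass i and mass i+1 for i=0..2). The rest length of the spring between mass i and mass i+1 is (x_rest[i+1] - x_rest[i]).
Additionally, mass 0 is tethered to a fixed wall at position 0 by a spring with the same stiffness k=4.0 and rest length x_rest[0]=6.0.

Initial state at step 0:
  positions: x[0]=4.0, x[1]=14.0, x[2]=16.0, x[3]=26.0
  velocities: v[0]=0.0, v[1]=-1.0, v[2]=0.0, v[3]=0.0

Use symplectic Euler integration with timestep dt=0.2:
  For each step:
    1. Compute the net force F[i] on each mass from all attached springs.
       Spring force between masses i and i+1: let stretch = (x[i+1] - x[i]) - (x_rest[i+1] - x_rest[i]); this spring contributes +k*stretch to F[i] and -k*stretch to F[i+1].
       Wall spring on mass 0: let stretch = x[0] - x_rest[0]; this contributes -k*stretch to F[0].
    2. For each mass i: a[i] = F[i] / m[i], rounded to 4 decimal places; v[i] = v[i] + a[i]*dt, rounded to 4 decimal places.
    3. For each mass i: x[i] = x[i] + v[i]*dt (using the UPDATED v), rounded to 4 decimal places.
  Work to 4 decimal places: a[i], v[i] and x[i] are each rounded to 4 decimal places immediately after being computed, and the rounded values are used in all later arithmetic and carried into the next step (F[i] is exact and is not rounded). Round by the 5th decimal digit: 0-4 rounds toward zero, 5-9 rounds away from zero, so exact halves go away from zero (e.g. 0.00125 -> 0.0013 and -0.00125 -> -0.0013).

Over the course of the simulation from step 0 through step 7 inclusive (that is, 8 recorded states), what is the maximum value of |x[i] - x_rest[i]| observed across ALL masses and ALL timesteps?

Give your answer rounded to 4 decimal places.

Answer: 3.1069

Derivation:
Step 0: x=[4.0000 14.0000 16.0000 26.0000] v=[0.0000 -1.0000 0.0000 0.0000]
Step 1: x=[4.4800 12.5200 17.2800 25.3600] v=[2.4000 -7.4000 6.4000 -3.2000]
Step 2: x=[5.2448 10.5152 19.0912 24.3872] v=[3.8240 -10.0240 9.0560 -4.8640]
Step 3: x=[6.0116 9.0393 20.3776 23.5270] v=[3.8342 -7.3795 6.4320 -4.3008]
Step 4: x=[6.5397 8.8931 20.3538 23.1229] v=[2.6406 -0.7310 -0.1191 -2.0203]
Step 5: x=[6.7329 10.2041 18.9393 23.2358] v=[0.9661 6.5548 -7.0724 0.5644]
Step 6: x=[6.6652 12.3573 16.8146 23.6212] v=[-0.3386 10.7660 -10.6234 1.9272]
Step 7: x=[6.5196 14.3129 15.0658 23.8776] v=[-0.7278 9.7782 -8.7440 1.2819]
Max displacement = 3.1069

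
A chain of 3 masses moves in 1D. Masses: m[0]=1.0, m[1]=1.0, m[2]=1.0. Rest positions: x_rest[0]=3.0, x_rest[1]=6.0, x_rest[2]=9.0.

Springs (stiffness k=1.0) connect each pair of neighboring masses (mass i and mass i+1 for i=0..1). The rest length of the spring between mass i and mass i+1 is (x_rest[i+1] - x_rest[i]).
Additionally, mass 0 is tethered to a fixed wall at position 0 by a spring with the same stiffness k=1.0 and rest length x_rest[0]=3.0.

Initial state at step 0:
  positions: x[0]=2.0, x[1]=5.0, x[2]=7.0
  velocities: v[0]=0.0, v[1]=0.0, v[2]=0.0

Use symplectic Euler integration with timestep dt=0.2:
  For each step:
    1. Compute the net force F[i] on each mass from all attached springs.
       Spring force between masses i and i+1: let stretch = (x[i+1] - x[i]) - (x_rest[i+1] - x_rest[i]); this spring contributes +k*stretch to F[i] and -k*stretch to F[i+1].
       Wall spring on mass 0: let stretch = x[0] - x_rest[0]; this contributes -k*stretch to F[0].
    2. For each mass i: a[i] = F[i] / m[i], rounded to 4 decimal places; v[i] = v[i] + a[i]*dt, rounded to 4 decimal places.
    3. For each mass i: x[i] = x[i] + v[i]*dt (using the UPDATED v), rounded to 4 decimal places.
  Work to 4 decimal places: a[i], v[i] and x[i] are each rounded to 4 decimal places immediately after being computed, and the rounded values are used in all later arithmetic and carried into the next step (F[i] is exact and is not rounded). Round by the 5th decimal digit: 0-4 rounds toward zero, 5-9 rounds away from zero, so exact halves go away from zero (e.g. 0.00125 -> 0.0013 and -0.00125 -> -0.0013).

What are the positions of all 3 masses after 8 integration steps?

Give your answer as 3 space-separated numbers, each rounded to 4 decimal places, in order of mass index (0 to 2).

Step 0: x=[2.0000 5.0000 7.0000] v=[0.0000 0.0000 0.0000]
Step 1: x=[2.0400 4.9600 7.0400] v=[0.2000 -0.2000 0.2000]
Step 2: x=[2.1152 4.8864 7.1168] v=[0.3760 -0.3680 0.3840]
Step 3: x=[2.2166 4.7912 7.2244] v=[0.5072 -0.4762 0.5379]
Step 4: x=[2.3324 4.6903 7.3547] v=[0.5788 -0.5045 0.6513]
Step 5: x=[2.4492 4.6017 7.4984] v=[0.5839 -0.4432 0.7184]
Step 6: x=[2.5541 4.5428 7.6462] v=[0.5246 -0.2944 0.7391]
Step 7: x=[2.6364 4.5285 7.7899] v=[0.4115 -0.0715 0.7184]
Step 8: x=[2.6889 4.5690 7.9231] v=[0.2626 0.2024 0.6661]

Answer: 2.6889 4.5690 7.9231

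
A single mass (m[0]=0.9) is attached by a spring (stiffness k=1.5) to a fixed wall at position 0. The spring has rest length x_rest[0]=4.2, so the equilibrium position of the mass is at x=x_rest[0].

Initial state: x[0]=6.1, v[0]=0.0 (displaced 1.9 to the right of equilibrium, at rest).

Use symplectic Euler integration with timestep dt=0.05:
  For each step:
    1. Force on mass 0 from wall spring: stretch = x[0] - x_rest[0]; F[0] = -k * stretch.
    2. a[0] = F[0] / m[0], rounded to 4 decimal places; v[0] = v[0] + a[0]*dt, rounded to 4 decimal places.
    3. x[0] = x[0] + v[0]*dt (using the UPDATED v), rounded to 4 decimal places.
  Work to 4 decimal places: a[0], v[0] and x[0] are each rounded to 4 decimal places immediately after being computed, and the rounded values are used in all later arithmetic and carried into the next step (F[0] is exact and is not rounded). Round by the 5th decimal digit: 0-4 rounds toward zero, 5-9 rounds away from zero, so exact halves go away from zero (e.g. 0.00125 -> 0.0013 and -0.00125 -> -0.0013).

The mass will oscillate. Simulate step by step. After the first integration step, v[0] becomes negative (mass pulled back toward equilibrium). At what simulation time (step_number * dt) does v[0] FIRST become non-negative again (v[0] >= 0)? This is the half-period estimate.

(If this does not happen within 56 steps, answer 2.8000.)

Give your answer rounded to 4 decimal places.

Step 0: x=[6.1000] v=[0.0000]
Step 1: x=[6.0921] v=[-0.1583]
Step 2: x=[6.0763] v=[-0.3160]
Step 3: x=[6.0527] v=[-0.4724]
Step 4: x=[6.0214] v=[-0.6268]
Step 5: x=[5.9825] v=[-0.7786]
Step 6: x=[5.9361] v=[-0.9271]
Step 7: x=[5.8825] v=[-1.0718]
Step 8: x=[5.8219] v=[-1.2120]
Step 9: x=[5.7545] v=[-1.3472]
Step 10: x=[5.6807] v=[-1.4767]
Step 11: x=[5.6007] v=[-1.6001]
Step 12: x=[5.5149] v=[-1.7168]
Step 13: x=[5.4236] v=[-1.8264]
Step 14: x=[5.3272] v=[-1.9284]
Step 15: x=[5.2261] v=[-2.0223]
Step 16: x=[5.1207] v=[-2.1078]
Step 17: x=[5.0115] v=[-2.1845]
Step 18: x=[4.8989] v=[-2.2521]
Step 19: x=[4.7834] v=[-2.3103]
Step 20: x=[4.6655] v=[-2.3589]
Step 21: x=[4.5456] v=[-2.3977]
Step 22: x=[4.4243] v=[-2.4265]
Step 23: x=[4.3020] v=[-2.4452]
Step 24: x=[4.1793] v=[-2.4537]
Step 25: x=[4.0567] v=[-2.4520]
Step 26: x=[3.9347] v=[-2.4401]
Step 27: x=[3.8138] v=[-2.4180]
Step 28: x=[3.6945] v=[-2.3858]
Step 29: x=[3.5773] v=[-2.3437]
Step 30: x=[3.4627] v=[-2.2918]
Step 31: x=[3.3512] v=[-2.2304]
Step 32: x=[3.2432] v=[-2.1597]
Step 33: x=[3.1392] v=[-2.0800]
Step 34: x=[3.0396] v=[-1.9916]
Step 35: x=[2.9449] v=[-1.8949]
Step 36: x=[2.8554] v=[-1.7903]
Step 37: x=[2.7715] v=[-1.6783]
Step 38: x=[2.6935] v=[-1.5593]
Step 39: x=[2.6218] v=[-1.4338]
Step 40: x=[2.5567] v=[-1.3023]
Step 41: x=[2.4984] v=[-1.1654]
Step 42: x=[2.4472] v=[-1.0236]
Step 43: x=[2.4033] v=[-0.8775]
Step 44: x=[2.3669] v=[-0.7278]
Step 45: x=[2.3382] v=[-0.5750]
Step 46: x=[2.3172] v=[-0.4199]
Step 47: x=[2.3041] v=[-0.2630]
Step 48: x=[2.2989] v=[-0.1050]
Step 49: x=[2.3016] v=[0.0534]
First v>=0 after going negative at step 49, time=2.4500

Answer: 2.4500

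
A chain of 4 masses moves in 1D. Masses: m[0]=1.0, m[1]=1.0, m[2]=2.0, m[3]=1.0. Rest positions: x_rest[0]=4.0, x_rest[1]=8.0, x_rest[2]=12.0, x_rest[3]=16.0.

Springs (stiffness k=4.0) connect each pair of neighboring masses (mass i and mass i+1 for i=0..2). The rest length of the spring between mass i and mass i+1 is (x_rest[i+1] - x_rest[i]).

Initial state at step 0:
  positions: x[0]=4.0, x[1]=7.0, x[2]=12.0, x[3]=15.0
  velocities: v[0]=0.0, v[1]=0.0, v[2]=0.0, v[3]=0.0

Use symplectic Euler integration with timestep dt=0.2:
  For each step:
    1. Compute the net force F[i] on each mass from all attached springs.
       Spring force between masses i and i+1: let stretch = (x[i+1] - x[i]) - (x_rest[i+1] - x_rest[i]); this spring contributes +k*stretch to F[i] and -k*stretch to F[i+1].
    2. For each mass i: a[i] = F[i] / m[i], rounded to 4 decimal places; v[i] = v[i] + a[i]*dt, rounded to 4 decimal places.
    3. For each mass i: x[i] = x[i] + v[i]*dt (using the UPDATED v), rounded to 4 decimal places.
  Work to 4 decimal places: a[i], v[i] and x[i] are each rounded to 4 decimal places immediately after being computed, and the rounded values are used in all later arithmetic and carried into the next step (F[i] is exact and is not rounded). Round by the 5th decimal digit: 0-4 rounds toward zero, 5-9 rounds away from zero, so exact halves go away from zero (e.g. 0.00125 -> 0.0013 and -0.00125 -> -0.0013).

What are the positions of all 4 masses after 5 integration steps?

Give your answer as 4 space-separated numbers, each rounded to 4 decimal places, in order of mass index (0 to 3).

Step 0: x=[4.0000 7.0000 12.0000 15.0000] v=[0.0000 0.0000 0.0000 0.0000]
Step 1: x=[3.8400 7.3200 11.8400 15.1600] v=[-0.8000 1.6000 -0.8000 0.8000]
Step 2: x=[3.5968 7.8064 11.5840 15.4288] v=[-1.2160 2.4320 -1.2800 1.3440]
Step 3: x=[3.3871 8.2237 11.3334 15.7224] v=[-1.0483 2.0864 -1.2531 1.4682]
Step 4: x=[3.3113 8.3647 11.1851 15.9538] v=[-0.3790 0.7049 -0.7414 1.1570]
Step 5: x=[3.4040 8.1484 11.1927 16.0622] v=[0.4637 -1.0815 0.0379 0.5420]

Answer: 3.4040 8.1484 11.1927 16.0622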